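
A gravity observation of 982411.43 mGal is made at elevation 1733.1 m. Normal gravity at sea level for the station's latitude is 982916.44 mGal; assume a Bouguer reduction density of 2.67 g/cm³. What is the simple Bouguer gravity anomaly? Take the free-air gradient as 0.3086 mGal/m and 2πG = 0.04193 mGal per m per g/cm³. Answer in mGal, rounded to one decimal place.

Free-air correction = 0.3086 × 1733.1 = 534.83 mGal
Free-air anomaly = 982411.43 − 982916.44 + (534.83) = 29.82 mGal
Bouguer slab correction = 0.04193 × 2.67 × 1733.1 = 194.03 mGal
Simple Bouguer anomaly = 29.82 − (194.03) = -164.21 mGal

-164.2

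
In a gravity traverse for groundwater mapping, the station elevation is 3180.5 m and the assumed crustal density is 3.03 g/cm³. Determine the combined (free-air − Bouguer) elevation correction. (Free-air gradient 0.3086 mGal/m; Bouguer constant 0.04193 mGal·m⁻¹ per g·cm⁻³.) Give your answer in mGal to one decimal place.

Combined gradient = 0.3086 − 0.04193 × 3.03 = 0.1815521 mGal/m
Combined elevation correction = 0.1815521 × 3180.5 = 577.4 mGal

577.4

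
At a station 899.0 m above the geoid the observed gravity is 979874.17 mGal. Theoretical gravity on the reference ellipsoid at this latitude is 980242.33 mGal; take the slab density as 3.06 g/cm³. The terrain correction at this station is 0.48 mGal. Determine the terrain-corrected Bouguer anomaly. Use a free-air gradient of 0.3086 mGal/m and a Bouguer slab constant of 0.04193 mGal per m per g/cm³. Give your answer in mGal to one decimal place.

-205.6

Free-air correction = 0.3086 × 899.0 = 277.43 mGal
Free-air anomaly = 979874.17 − 980242.33 + (277.43) = -90.73 mGal
Bouguer slab correction = 0.04193 × 3.06 × 899.0 = 115.35 mGal
Simple Bouguer anomaly = -90.73 − (115.35) = -206.08 mGal
Complete Bouguer anomaly = -206.08 + 0.48 = -205.60 mGal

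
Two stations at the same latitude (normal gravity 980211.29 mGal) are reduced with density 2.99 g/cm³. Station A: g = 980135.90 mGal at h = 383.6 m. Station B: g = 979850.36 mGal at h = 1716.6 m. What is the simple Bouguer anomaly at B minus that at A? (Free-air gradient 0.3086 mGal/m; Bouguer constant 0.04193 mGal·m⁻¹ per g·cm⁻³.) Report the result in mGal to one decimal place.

-41.3

Δg_SB(A) = 980135.90 − 980211.29 + 0.3086×383.6 − 0.04193×2.99×383.6 = -5.10 mGal
Δg_SB(B) = 979850.36 − 980211.29 + 0.3086×1716.6 − 0.04193×2.99×1716.6 = -46.40 mGal
Difference = -46.40 − (-5.10) = -41.30 mGal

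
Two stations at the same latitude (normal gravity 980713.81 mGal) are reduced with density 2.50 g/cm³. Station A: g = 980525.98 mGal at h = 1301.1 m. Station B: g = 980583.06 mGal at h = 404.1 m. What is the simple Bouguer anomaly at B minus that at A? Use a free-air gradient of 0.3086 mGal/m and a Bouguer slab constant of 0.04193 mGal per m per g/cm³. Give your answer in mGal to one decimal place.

Δg_SB(A) = 980525.98 − 980713.81 + 0.3086×1301.1 − 0.04193×2.50×1301.1 = 77.30 mGal
Δg_SB(B) = 980583.06 − 980713.81 + 0.3086×404.1 − 0.04193×2.50×404.1 = -48.40 mGal
Difference = -48.40 − (77.30) = -125.70 mGal

-125.7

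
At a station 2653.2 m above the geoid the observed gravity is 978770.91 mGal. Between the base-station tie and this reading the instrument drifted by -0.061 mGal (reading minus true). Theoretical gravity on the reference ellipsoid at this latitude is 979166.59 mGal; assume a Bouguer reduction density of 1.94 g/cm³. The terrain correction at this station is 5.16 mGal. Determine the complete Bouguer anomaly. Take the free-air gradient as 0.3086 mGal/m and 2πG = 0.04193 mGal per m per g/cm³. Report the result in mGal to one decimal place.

212.5

Drift-corrected reading = 978770.91 − (-0.061) = 978770.971 mGal
Free-air correction = 0.3086 × 2653.2 = 818.78 mGal
Free-air anomaly = 978770.971 − 979166.59 + (818.78) = 423.161 mGal
Bouguer slab correction = 0.04193 × 1.94 × 2653.2 = 215.82 mGal
Simple Bouguer anomaly = 423.161 − (215.82) = 207.341 mGal
Complete Bouguer anomaly = 207.341 + 5.16 = 212.501 mGal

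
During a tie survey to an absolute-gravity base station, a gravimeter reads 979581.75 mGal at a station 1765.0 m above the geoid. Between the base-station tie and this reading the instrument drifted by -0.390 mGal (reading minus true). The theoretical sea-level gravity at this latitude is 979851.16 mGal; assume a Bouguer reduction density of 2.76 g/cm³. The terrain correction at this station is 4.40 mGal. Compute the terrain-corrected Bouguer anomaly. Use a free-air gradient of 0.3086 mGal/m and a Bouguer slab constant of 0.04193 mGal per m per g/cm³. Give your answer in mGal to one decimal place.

Drift-corrected reading = 979581.75 − (-0.390) = 979582.140 mGal
Free-air correction = 0.3086 × 1765.0 = 544.68 mGal
Free-air anomaly = 979582.140 − 979851.16 + (544.68) = 275.660 mGal
Bouguer slab correction = 0.04193 × 2.76 × 1765.0 = 204.26 mGal
Simple Bouguer anomaly = 275.660 − (204.26) = 71.400 mGal
Complete Bouguer anomaly = 71.400 + 4.40 = 75.800 mGal

75.8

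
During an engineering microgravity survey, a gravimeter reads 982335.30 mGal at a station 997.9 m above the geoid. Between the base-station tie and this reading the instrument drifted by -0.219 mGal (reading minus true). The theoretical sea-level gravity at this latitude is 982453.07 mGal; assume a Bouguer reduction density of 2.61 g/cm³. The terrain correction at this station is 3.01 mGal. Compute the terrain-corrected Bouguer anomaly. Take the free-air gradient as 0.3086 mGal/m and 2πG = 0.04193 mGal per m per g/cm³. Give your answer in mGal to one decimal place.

Drift-corrected reading = 982335.30 − (-0.219) = 982335.519 mGal
Free-air correction = 0.3086 × 997.9 = 307.95 mGal
Free-air anomaly = 982335.519 − 982453.07 + (307.95) = 190.399 mGal
Bouguer slab correction = 0.04193 × 2.61 × 997.9 = 109.21 mGal
Simple Bouguer anomaly = 190.399 − (109.21) = 81.189 mGal
Complete Bouguer anomaly = 81.189 + 3.01 = 84.199 mGal

84.2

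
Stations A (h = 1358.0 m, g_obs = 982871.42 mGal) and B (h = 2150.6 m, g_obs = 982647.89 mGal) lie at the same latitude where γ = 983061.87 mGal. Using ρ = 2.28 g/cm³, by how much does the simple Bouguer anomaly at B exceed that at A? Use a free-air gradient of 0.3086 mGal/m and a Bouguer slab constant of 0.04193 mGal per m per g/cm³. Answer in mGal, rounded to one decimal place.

-54.7

Δg_SB(A) = 982871.42 − 983061.87 + 0.3086×1358.0 − 0.04193×2.28×1358.0 = 98.80 mGal
Δg_SB(B) = 982647.89 − 983061.87 + 0.3086×2150.6 − 0.04193×2.28×2150.6 = 44.10 mGal
Difference = 44.10 − (98.80) = -54.70 mGal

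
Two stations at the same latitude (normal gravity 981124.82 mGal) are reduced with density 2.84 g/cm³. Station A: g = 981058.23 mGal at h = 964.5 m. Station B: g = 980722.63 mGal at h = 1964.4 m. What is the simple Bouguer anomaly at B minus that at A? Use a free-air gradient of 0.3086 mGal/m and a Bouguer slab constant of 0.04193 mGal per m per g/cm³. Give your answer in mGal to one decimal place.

Δg_SB(A) = 981058.23 − 981124.82 + 0.3086×964.5 − 0.04193×2.84×964.5 = 116.20 mGal
Δg_SB(B) = 980722.63 − 981124.82 + 0.3086×1964.4 − 0.04193×2.84×1964.4 = -29.90 mGal
Difference = -29.90 − (116.20) = -146.10 mGal

-146.1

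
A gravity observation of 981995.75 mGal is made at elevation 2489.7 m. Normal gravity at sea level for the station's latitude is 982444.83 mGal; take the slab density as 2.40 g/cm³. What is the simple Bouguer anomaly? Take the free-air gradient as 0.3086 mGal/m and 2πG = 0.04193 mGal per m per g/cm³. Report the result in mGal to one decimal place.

Free-air correction = 0.3086 × 2489.7 = 768.32 mGal
Free-air anomaly = 981995.75 − 982444.83 + (768.32) = 319.24 mGal
Bouguer slab correction = 0.04193 × 2.40 × 2489.7 = 250.54 mGal
Simple Bouguer anomaly = 319.24 − (250.54) = 68.70 mGal

68.7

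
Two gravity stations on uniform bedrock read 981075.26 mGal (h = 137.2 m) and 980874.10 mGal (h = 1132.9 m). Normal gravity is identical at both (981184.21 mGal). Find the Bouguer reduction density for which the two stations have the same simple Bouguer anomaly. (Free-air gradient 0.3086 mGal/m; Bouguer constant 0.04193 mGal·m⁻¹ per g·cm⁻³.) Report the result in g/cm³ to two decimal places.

2.54

Δg_obs = 980874.10 − 981075.26 = -201.16 mGal over Δh = 1132.9 − 137.2 = 995.7 m
Equal Bouguer anomalies ⇒ Δg_obs + (0.3086 − 0.04193ρ)·Δh = 0
0.3086 − 0.04193ρ = −Δg_obs/Δh = 0.20203
ρ = (0.3086 − 0.20203) / 0.04193 = 2.54 g/cm³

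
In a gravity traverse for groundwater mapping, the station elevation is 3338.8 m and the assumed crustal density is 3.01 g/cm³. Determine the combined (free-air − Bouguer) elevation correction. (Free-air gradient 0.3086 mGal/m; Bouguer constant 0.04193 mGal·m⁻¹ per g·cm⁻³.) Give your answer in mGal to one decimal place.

Combined gradient = 0.3086 − 0.04193 × 3.01 = 0.1823907 mGal/m
Combined elevation correction = 0.1823907 × 3338.8 = 609.0 mGal

609.0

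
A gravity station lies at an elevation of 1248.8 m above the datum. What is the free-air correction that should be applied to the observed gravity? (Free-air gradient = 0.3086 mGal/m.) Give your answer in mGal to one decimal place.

385.4

Free-air correction = 0.3086 × 1248.8 = 385.4 mGal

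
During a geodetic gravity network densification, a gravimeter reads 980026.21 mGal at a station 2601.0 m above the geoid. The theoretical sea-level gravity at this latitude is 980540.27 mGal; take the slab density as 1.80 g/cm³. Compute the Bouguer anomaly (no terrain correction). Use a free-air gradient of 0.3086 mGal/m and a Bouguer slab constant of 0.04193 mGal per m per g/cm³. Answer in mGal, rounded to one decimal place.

92.3

Free-air correction = 0.3086 × 2601.0 = 802.67 mGal
Free-air anomaly = 980026.21 − 980540.27 + (802.67) = 288.61 mGal
Bouguer slab correction = 0.04193 × 1.80 × 2601.0 = 196.31 mGal
Simple Bouguer anomaly = 288.61 − (196.31) = 92.30 mGal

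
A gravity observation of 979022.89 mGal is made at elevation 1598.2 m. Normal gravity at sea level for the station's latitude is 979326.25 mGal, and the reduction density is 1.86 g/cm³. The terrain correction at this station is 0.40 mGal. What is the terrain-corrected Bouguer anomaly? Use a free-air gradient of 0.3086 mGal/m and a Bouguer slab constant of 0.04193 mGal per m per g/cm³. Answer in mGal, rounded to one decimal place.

65.6

Free-air correction = 0.3086 × 1598.2 = 493.20 mGal
Free-air anomaly = 979022.89 − 979326.25 + (493.20) = 189.84 mGal
Bouguer slab correction = 0.04193 × 1.86 × 1598.2 = 124.64 mGal
Simple Bouguer anomaly = 189.84 − (124.64) = 65.20 mGal
Complete Bouguer anomaly = 65.20 + 0.40 = 65.60 mGal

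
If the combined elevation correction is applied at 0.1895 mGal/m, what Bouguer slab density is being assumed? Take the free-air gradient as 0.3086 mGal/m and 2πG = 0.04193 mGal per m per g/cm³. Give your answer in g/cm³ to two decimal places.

2.84

0.1895 = 0.3086 − 0.04193 × ρ
ρ = (0.3086 − 0.1895) / 0.04193 = 2.84 g/cm³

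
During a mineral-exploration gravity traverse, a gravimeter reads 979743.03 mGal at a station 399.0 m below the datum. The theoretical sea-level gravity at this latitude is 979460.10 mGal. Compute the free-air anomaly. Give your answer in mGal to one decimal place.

159.8

Free-air correction = 0.3086 × -399.0 = -123.13 mGal
Free-air anomaly = 979743.03 − 979460.10 + (-123.13) = 159.80 mGal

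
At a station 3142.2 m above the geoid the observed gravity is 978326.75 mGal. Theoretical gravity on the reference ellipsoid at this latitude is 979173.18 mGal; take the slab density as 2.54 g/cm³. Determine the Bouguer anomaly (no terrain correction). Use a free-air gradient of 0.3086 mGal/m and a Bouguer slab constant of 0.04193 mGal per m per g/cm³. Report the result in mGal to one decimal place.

Free-air correction = 0.3086 × 3142.2 = 969.68 mGal
Free-air anomaly = 978326.75 − 979173.18 + (969.68) = 123.25 mGal
Bouguer slab correction = 0.04193 × 2.54 × 3142.2 = 334.65 mGal
Simple Bouguer anomaly = 123.25 − (334.65) = -211.40 mGal

-211.4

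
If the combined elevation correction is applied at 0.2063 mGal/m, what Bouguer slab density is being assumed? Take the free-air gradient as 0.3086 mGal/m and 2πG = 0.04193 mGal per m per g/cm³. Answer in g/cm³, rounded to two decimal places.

2.44

0.2063 = 0.3086 − 0.04193 × ρ
ρ = (0.3086 − 0.2063) / 0.04193 = 2.44 g/cm³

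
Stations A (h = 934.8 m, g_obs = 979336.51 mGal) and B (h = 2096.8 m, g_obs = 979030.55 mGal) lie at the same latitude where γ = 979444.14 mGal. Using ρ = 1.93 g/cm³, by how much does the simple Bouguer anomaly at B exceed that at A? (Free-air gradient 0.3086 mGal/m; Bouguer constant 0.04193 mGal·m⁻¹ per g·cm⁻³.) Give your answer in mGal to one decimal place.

Δg_SB(A) = 979336.51 − 979444.14 + 0.3086×934.8 − 0.04193×1.93×934.8 = 105.20 mGal
Δg_SB(B) = 979030.55 − 979444.14 + 0.3086×2096.8 − 0.04193×1.93×2096.8 = 63.80 mGal
Difference = 63.80 − (105.20) = -41.40 mGal

-41.4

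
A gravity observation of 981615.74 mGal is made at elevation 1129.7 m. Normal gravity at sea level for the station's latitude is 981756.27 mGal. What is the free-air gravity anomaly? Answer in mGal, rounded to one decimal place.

Free-air correction = 0.3086 × 1129.7 = 348.63 mGal
Free-air anomaly = 981615.74 − 981756.27 + (348.63) = 208.10 mGal

208.1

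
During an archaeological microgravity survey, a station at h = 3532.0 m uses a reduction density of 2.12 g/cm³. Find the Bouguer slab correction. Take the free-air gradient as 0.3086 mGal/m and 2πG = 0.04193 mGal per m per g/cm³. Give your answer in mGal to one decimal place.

Bouguer slab correction = 0.04193 × 2.12 × 3532.0 = 314.0 mGal

314.0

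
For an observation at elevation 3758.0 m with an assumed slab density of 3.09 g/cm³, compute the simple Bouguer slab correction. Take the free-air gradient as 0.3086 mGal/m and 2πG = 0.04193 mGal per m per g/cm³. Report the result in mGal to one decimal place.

Bouguer slab correction = 0.04193 × 3.09 × 3758.0 = 486.9 mGal

486.9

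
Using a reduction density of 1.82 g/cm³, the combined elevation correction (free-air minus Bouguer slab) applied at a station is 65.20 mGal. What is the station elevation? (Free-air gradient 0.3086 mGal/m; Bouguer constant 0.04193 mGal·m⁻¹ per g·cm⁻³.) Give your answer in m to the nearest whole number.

281

Combined gradient = 0.3086 − 0.04193 × 1.82 = 0.2322874 mGal/m
h = 65.20 / 0.2322874 = 280.69 m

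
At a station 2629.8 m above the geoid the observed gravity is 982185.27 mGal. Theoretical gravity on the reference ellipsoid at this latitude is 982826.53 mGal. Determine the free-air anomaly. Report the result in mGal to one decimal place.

170.3

Free-air correction = 0.3086 × 2629.8 = 811.56 mGal
Free-air anomaly = 982185.27 − 982826.53 + (811.56) = 170.30 mGal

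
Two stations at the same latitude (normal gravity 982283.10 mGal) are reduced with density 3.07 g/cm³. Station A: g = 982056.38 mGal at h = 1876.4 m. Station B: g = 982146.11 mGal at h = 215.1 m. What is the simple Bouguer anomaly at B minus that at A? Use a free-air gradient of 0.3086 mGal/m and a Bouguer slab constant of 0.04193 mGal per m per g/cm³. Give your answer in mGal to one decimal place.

Δg_SB(A) = 982056.38 − 982283.10 + 0.3086×1876.4 − 0.04193×3.07×1876.4 = 110.80 mGal
Δg_SB(B) = 982146.11 − 982283.10 + 0.3086×215.1 − 0.04193×3.07×215.1 = -98.30 mGal
Difference = -98.30 − (110.80) = -209.10 mGal

-209.1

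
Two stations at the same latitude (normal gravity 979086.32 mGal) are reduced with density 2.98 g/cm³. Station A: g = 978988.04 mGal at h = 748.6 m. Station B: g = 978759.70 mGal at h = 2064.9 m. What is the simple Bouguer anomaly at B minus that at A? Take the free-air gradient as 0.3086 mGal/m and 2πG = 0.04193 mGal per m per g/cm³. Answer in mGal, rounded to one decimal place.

13.4

Δg_SB(A) = 978988.04 − 979086.32 + 0.3086×748.6 − 0.04193×2.98×748.6 = 39.20 mGal
Δg_SB(B) = 978759.70 − 979086.32 + 0.3086×2064.9 − 0.04193×2.98×2064.9 = 52.60 mGal
Difference = 52.60 − (39.20) = 13.40 mGal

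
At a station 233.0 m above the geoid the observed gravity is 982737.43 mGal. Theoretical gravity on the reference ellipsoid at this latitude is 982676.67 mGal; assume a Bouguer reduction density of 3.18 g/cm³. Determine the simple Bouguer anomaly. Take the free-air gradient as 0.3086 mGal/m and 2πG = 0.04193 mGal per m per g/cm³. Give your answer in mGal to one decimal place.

Free-air correction = 0.3086 × 233.0 = 71.90 mGal
Free-air anomaly = 982737.43 − 982676.67 + (71.90) = 132.66 mGal
Bouguer slab correction = 0.04193 × 3.18 × 233.0 = 31.07 mGal
Simple Bouguer anomaly = 132.66 − (31.07) = 101.59 mGal

101.6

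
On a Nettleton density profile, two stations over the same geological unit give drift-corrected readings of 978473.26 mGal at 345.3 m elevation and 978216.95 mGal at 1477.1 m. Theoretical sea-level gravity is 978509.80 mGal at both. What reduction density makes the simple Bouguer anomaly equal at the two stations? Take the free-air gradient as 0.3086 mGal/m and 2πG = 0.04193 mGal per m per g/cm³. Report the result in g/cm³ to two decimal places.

Δg_obs = 978216.95 − 978473.26 = -256.31 mGal over Δh = 1477.1 − 345.3 = 1131.8 m
Equal Bouguer anomalies ⇒ Δg_obs + (0.3086 − 0.04193ρ)·Δh = 0
0.3086 − 0.04193ρ = −Δg_obs/Δh = 0.22646
ρ = (0.3086 − 0.22646) / 0.04193 = 1.96 g/cm³

1.96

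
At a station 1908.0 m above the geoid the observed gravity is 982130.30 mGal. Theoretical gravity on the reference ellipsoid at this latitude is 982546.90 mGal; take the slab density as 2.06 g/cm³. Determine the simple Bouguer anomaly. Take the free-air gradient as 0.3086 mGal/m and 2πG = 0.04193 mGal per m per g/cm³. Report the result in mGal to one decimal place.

Free-air correction = 0.3086 × 1908.0 = 588.81 mGal
Free-air anomaly = 982130.30 − 982546.90 + (588.81) = 172.21 mGal
Bouguer slab correction = 0.04193 × 2.06 × 1908.0 = 164.81 mGal
Simple Bouguer anomaly = 172.21 − (164.81) = 7.40 mGal

7.4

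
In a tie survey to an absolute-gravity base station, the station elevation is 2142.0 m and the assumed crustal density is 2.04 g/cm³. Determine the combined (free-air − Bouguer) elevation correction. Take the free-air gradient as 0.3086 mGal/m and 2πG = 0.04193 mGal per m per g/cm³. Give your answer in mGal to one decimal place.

Combined gradient = 0.3086 − 0.04193 × 2.04 = 0.2230628 mGal/m
Combined elevation correction = 0.2230628 × 2142.0 = 477.8 mGal

477.8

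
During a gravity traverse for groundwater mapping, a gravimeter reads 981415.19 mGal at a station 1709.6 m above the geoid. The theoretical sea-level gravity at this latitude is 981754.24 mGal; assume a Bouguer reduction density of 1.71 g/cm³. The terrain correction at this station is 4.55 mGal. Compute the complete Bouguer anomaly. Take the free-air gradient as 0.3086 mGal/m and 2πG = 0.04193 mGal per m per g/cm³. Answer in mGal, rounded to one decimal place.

Free-air correction = 0.3086 × 1709.6 = 527.58 mGal
Free-air anomaly = 981415.19 − 981754.24 + (527.58) = 188.53 mGal
Bouguer slab correction = 0.04193 × 1.71 × 1709.6 = 122.58 mGal
Simple Bouguer anomaly = 188.53 − (122.58) = 65.95 mGal
Complete Bouguer anomaly = 65.95 + 4.55 = 70.50 mGal

70.5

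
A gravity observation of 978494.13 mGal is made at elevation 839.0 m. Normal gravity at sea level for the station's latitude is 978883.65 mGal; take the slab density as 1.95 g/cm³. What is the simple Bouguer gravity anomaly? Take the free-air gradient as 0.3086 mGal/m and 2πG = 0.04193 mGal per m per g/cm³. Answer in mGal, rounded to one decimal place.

-199.2

Free-air correction = 0.3086 × 839.0 = 258.92 mGal
Free-air anomaly = 978494.13 − 978883.65 + (258.92) = -130.60 mGal
Bouguer slab correction = 0.04193 × 1.95 × 839.0 = 68.60 mGal
Simple Bouguer anomaly = -130.60 − (68.60) = -199.20 mGal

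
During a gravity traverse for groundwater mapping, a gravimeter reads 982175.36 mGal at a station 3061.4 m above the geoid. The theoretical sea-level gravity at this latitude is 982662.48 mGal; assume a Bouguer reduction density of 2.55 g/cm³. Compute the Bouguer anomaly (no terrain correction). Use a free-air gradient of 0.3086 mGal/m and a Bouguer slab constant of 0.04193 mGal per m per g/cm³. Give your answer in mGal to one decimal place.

Free-air correction = 0.3086 × 3061.4 = 944.75 mGal
Free-air anomaly = 982175.36 − 982662.48 + (944.75) = 457.63 mGal
Bouguer slab correction = 0.04193 × 2.55 × 3061.4 = 327.33 mGal
Simple Bouguer anomaly = 457.63 − (327.33) = 130.30 mGal

130.3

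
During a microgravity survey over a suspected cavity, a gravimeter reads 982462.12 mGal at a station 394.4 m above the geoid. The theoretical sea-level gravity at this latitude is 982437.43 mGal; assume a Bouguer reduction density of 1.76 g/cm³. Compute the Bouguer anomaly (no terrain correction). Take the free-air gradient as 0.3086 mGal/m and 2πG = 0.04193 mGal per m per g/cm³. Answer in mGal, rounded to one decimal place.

Free-air correction = 0.3086 × 394.4 = 121.71 mGal
Free-air anomaly = 982462.12 − 982437.43 + (121.71) = 146.40 mGal
Bouguer slab correction = 0.04193 × 1.76 × 394.4 = 29.11 mGal
Simple Bouguer anomaly = 146.40 − (29.11) = 117.29 mGal

117.3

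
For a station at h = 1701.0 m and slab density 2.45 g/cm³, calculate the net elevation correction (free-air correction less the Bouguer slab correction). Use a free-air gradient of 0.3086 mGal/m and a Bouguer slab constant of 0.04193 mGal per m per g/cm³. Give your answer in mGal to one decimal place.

350.2

Combined gradient = 0.3086 − 0.04193 × 2.45 = 0.2058715 mGal/m
Combined elevation correction = 0.2058715 × 1701.0 = 350.2 mGal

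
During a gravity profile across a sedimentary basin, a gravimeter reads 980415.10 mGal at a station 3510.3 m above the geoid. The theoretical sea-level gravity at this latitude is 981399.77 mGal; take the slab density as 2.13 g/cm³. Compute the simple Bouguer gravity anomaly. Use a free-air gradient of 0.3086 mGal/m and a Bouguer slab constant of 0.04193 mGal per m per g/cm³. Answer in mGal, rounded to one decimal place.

Free-air correction = 0.3086 × 3510.3 = 1083.28 mGal
Free-air anomaly = 980415.10 − 981399.77 + (1083.28) = 98.61 mGal
Bouguer slab correction = 0.04193 × 2.13 × 3510.3 = 313.51 mGal
Simple Bouguer anomaly = 98.61 − (313.51) = -214.90 mGal

-214.9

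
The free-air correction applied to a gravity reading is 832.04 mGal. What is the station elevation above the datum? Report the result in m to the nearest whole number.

2696

h = 832.04 / 0.3086 = 2696.18 m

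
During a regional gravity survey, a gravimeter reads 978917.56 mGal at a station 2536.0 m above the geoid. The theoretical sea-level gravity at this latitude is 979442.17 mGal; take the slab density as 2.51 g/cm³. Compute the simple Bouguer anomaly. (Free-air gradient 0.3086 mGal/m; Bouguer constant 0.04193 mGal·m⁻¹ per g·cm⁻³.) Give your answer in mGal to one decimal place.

-8.9

Free-air correction = 0.3086 × 2536.0 = 782.61 mGal
Free-air anomaly = 978917.56 − 979442.17 + (782.61) = 258.00 mGal
Bouguer slab correction = 0.04193 × 2.51 × 2536.0 = 266.90 mGal
Simple Bouguer anomaly = 258.00 − (266.90) = -8.90 mGal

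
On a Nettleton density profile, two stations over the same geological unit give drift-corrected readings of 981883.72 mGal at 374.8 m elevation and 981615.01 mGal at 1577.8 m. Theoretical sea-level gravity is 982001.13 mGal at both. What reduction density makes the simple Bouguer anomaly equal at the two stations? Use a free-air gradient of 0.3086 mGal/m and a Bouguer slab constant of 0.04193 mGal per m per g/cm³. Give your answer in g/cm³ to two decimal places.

2.03

Δg_obs = 981615.01 − 981883.72 = -268.71 mGal over Δh = 1577.8 − 374.8 = 1203.0 m
Equal Bouguer anomalies ⇒ Δg_obs + (0.3086 − 0.04193ρ)·Δh = 0
0.3086 − 0.04193ρ = −Δg_obs/Δh = 0.22337
ρ = (0.3086 − 0.22337) / 0.04193 = 2.03 g/cm³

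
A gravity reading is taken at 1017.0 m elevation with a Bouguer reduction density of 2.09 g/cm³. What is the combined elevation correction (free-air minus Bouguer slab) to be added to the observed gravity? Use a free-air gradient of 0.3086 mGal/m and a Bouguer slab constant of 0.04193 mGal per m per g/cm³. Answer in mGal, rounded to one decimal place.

224.7

Combined gradient = 0.3086 − 0.04193 × 2.09 = 0.2209663 mGal/m
Combined elevation correction = 0.2209663 × 1017.0 = 224.7 mGal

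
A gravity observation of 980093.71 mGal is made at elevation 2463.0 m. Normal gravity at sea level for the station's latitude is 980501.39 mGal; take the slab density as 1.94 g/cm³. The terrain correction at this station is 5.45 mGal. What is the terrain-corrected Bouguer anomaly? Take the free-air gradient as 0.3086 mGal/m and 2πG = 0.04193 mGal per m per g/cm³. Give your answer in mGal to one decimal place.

157.5

Free-air correction = 0.3086 × 2463.0 = 760.08 mGal
Free-air anomaly = 980093.71 − 980501.39 + (760.08) = 352.40 mGal
Bouguer slab correction = 0.04193 × 1.94 × 2463.0 = 200.35 mGal
Simple Bouguer anomaly = 352.40 − (200.35) = 152.05 mGal
Complete Bouguer anomaly = 152.05 + 5.45 = 157.50 mGal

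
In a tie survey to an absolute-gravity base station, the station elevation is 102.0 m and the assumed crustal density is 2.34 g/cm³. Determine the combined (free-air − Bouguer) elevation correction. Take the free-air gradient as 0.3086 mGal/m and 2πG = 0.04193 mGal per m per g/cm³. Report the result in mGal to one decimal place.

Combined gradient = 0.3086 − 0.04193 × 2.34 = 0.2104838 mGal/m
Combined elevation correction = 0.2104838 × 102.0 = 21.5 mGal

21.5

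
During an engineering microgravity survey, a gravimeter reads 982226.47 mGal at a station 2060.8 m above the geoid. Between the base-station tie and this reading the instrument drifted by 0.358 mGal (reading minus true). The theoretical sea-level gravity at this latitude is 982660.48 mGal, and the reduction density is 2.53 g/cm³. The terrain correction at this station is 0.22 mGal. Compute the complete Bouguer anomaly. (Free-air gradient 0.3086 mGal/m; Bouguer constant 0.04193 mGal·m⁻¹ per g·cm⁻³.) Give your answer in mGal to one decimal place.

Drift-corrected reading = 982226.47 − (0.358) = 982226.112 mGal
Free-air correction = 0.3086 × 2060.8 = 635.96 mGal
Free-air anomaly = 982226.112 − 982660.48 + (635.96) = 201.592 mGal
Bouguer slab correction = 0.04193 × 2.53 × 2060.8 = 218.62 mGal
Simple Bouguer anomaly = 201.592 − (218.62) = -17.028 mGal
Complete Bouguer anomaly = -17.028 + 0.22 = -16.808 mGal

-16.8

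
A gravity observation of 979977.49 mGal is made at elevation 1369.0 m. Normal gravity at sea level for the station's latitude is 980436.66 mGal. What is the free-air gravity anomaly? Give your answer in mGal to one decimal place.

Free-air correction = 0.3086 × 1369.0 = 422.47 mGal
Free-air anomaly = 979977.49 − 980436.66 + (422.47) = -36.70 mGal

-36.7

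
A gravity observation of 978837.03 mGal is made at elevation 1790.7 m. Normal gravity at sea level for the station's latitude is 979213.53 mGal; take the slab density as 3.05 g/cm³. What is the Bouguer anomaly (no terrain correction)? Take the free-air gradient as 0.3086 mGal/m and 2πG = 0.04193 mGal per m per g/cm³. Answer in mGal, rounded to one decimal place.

Free-air correction = 0.3086 × 1790.7 = 552.61 mGal
Free-air anomaly = 978837.03 − 979213.53 + (552.61) = 176.11 mGal
Bouguer slab correction = 0.04193 × 3.05 × 1790.7 = 229.01 mGal
Simple Bouguer anomaly = 176.11 − (229.01) = -52.90 mGal

-52.9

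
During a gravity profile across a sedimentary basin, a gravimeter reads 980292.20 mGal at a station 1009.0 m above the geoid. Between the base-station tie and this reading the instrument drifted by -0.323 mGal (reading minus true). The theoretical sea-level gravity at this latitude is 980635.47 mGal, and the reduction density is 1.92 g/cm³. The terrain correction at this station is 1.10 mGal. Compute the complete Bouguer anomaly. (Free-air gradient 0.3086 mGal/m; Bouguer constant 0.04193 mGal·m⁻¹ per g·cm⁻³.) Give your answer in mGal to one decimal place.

-111.7

Drift-corrected reading = 980292.20 − (-0.323) = 980292.523 mGal
Free-air correction = 0.3086 × 1009.0 = 311.38 mGal
Free-air anomaly = 980292.523 − 980635.47 + (311.38) = -31.567 mGal
Bouguer slab correction = 0.04193 × 1.92 × 1009.0 = 81.23 mGal
Simple Bouguer anomaly = -31.567 − (81.23) = -112.797 mGal
Complete Bouguer anomaly = -112.797 + 1.10 = -111.697 mGal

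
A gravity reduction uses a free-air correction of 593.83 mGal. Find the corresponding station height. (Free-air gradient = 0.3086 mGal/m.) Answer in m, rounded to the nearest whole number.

h = 593.83 / 0.3086 = 1924.27 m

1924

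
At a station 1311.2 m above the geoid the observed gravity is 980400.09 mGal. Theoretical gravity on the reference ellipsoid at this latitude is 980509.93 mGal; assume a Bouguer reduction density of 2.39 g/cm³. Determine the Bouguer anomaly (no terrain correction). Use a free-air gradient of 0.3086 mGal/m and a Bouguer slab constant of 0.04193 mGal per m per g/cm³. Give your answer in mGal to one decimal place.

163.4

Free-air correction = 0.3086 × 1311.2 = 404.64 mGal
Free-air anomaly = 980400.09 − 980509.93 + (404.64) = 294.80 mGal
Bouguer slab correction = 0.04193 × 2.39 × 1311.2 = 131.40 mGal
Simple Bouguer anomaly = 294.80 − (131.40) = 163.40 mGal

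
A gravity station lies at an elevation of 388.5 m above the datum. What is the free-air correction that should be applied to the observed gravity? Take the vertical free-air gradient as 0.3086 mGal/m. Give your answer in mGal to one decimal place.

119.9

Free-air correction = 0.3086 × 388.5 = 119.9 mGal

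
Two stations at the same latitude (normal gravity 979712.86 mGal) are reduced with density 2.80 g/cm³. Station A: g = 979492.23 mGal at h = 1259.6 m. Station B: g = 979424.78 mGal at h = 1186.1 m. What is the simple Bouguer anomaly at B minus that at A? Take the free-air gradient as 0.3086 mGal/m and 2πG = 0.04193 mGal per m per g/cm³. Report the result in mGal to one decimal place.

-81.5

Δg_SB(A) = 979492.23 − 979712.86 + 0.3086×1259.6 − 0.04193×2.80×1259.6 = 20.20 mGal
Δg_SB(B) = 979424.78 − 979712.86 + 0.3086×1186.1 − 0.04193×2.80×1186.1 = -61.30 mGal
Difference = -61.30 − (20.20) = -81.50 mGal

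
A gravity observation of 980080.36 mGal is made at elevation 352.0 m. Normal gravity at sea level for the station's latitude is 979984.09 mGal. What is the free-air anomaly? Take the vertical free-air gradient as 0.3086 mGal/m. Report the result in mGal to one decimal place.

204.9

Free-air correction = 0.3086 × 352.0 = 108.63 mGal
Free-air anomaly = 980080.36 − 979984.09 + (108.63) = 204.90 mGal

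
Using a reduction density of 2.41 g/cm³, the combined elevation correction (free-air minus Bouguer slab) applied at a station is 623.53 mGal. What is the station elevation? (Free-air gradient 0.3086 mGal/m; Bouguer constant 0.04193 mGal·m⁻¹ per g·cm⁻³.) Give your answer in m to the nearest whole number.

Combined gradient = 0.3086 − 0.04193 × 2.41 = 0.2075487 mGal/m
h = 623.53 / 0.2075487 = 3004.26 m

3004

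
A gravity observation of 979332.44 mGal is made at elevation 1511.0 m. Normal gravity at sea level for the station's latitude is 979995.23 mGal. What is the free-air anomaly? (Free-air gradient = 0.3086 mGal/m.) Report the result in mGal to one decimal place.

-196.5

Free-air correction = 0.3086 × 1511.0 = 466.29 mGal
Free-air anomaly = 979332.44 − 979995.23 + (466.29) = -196.50 mGal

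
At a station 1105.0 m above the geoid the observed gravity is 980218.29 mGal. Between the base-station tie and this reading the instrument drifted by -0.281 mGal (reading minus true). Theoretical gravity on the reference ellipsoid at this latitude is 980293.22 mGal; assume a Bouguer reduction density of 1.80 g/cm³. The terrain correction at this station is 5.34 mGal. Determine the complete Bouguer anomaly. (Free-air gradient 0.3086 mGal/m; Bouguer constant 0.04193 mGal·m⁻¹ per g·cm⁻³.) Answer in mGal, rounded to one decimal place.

Drift-corrected reading = 980218.29 − (-0.281) = 980218.571 mGal
Free-air correction = 0.3086 × 1105.0 = 341.00 mGal
Free-air anomaly = 980218.571 − 980293.22 + (341.00) = 266.351 mGal
Bouguer slab correction = 0.04193 × 1.80 × 1105.0 = 83.40 mGal
Simple Bouguer anomaly = 266.351 − (83.40) = 182.951 mGal
Complete Bouguer anomaly = 182.951 + 5.34 = 188.291 mGal

188.3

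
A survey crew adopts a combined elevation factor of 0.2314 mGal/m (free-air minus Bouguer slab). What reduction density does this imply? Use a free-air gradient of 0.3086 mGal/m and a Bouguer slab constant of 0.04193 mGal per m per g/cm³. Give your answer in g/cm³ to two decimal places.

1.84

0.2314 = 0.3086 − 0.04193 × ρ
ρ = (0.3086 − 0.2314) / 0.04193 = 1.84 g/cm³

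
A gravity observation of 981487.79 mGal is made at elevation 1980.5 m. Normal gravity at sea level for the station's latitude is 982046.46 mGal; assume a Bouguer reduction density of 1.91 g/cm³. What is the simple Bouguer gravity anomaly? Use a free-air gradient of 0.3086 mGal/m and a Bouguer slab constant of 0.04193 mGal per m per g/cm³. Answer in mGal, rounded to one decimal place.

Free-air correction = 0.3086 × 1980.5 = 611.18 mGal
Free-air anomaly = 981487.79 − 982046.46 + (611.18) = 52.51 mGal
Bouguer slab correction = 0.04193 × 1.91 × 1980.5 = 158.61 mGal
Simple Bouguer anomaly = 52.51 − (158.61) = -106.10 mGal

-106.1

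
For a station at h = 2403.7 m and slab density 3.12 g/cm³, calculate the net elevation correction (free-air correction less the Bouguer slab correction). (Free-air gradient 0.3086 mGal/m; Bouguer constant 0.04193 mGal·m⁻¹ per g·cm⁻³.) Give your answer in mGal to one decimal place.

427.3

Combined gradient = 0.3086 − 0.04193 × 3.12 = 0.1777784 mGal/m
Combined elevation correction = 0.1777784 × 2403.7 = 427.3 mGal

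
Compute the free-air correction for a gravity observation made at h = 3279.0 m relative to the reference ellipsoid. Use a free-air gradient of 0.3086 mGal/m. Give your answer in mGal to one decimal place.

1011.9

Free-air correction = 0.3086 × 3279.0 = 1011.9 mGal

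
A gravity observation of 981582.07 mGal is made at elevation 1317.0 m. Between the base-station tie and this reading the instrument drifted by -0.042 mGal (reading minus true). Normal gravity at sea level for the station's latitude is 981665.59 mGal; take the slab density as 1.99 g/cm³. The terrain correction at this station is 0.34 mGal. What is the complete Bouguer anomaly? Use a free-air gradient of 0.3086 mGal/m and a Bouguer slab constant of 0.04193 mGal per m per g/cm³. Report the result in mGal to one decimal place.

Drift-corrected reading = 981582.07 − (-0.042) = 981582.112 mGal
Free-air correction = 0.3086 × 1317.0 = 406.43 mGal
Free-air anomaly = 981582.112 − 981665.59 + (406.43) = 322.952 mGal
Bouguer slab correction = 0.04193 × 1.99 × 1317.0 = 109.89 mGal
Simple Bouguer anomaly = 322.952 − (109.89) = 213.062 mGal
Complete Bouguer anomaly = 213.062 + 0.34 = 213.402 mGal

213.4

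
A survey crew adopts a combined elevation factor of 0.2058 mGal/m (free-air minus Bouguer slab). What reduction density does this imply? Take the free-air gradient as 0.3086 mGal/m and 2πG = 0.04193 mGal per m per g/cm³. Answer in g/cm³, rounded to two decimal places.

0.2058 = 0.3086 − 0.04193 × ρ
ρ = (0.3086 − 0.2058) / 0.04193 = 2.45 g/cm³

2.45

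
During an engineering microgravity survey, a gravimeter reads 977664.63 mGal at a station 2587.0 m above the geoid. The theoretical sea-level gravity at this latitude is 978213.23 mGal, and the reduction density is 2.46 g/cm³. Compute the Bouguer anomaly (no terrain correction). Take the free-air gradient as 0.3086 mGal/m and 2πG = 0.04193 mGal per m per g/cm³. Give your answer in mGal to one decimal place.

-17.1

Free-air correction = 0.3086 × 2587.0 = 798.35 mGal
Free-air anomaly = 977664.63 − 978213.23 + (798.35) = 249.75 mGal
Bouguer slab correction = 0.04193 × 2.46 × 2587.0 = 266.84 mGal
Simple Bouguer anomaly = 249.75 − (266.84) = -17.09 mGal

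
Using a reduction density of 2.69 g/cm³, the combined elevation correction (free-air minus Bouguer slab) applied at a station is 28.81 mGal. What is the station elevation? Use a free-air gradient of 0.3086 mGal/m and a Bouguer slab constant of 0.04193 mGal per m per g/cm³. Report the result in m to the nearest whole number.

Combined gradient = 0.3086 − 0.04193 × 2.69 = 0.1958083 mGal/m
h = 28.81 / 0.1958083 = 147.13 m

147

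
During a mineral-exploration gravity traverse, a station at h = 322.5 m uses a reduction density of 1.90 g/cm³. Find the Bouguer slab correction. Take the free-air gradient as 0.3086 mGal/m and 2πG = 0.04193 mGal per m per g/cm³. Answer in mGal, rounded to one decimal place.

25.7

Bouguer slab correction = 0.04193 × 1.90 × 322.5 = 25.7 mGal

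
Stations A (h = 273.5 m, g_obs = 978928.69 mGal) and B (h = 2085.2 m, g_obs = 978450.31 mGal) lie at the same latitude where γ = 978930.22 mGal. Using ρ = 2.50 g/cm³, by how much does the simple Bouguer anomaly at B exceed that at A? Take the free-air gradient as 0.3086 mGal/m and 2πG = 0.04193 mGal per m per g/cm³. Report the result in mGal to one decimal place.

-109.2

Δg_SB(A) = 978928.69 − 978930.22 + 0.3086×273.5 − 0.04193×2.50×273.5 = 54.20 mGal
Δg_SB(B) = 978450.31 − 978930.22 + 0.3086×2085.2 − 0.04193×2.50×2085.2 = -55.00 mGal
Difference = -55.00 − (54.20) = -109.20 mGal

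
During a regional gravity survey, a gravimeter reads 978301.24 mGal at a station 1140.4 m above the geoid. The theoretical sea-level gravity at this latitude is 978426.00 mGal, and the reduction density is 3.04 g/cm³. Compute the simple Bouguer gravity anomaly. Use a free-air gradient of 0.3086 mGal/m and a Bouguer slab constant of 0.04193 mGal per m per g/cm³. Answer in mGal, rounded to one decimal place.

81.8

Free-air correction = 0.3086 × 1140.4 = 351.93 mGal
Free-air anomaly = 978301.24 − 978426.00 + (351.93) = 227.17 mGal
Bouguer slab correction = 0.04193 × 3.04 × 1140.4 = 145.36 mGal
Simple Bouguer anomaly = 227.17 − (145.36) = 81.81 mGal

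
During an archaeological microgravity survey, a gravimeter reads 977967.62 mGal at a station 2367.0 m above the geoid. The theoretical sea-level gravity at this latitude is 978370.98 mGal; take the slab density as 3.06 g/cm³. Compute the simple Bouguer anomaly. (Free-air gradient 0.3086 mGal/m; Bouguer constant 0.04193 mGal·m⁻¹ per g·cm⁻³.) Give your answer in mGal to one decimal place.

23.4

Free-air correction = 0.3086 × 2367.0 = 730.46 mGal
Free-air anomaly = 977967.62 − 978370.98 + (730.46) = 327.10 mGal
Bouguer slab correction = 0.04193 × 3.06 × 2367.0 = 303.70 mGal
Simple Bouguer anomaly = 327.10 − (303.70) = 23.40 mGal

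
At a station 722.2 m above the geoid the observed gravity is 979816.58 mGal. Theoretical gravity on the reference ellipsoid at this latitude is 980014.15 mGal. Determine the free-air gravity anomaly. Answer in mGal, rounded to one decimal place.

25.3

Free-air correction = 0.3086 × 722.2 = 222.87 mGal
Free-air anomaly = 979816.58 − 980014.15 + (222.87) = 25.30 mGal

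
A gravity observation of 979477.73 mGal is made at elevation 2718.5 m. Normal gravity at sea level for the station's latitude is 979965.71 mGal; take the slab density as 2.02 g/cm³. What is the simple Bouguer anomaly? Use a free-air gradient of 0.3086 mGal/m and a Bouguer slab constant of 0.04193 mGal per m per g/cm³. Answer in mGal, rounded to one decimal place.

120.7

Free-air correction = 0.3086 × 2718.5 = 838.93 mGal
Free-air anomaly = 979477.73 − 979965.71 + (838.93) = 350.95 mGal
Bouguer slab correction = 0.04193 × 2.02 × 2718.5 = 230.25 mGal
Simple Bouguer anomaly = 350.95 − (230.25) = 120.70 mGal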